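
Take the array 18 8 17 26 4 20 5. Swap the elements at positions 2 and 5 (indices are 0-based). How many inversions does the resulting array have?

13 inversions

Positions 2 and 5 hold 17 and 20; after swapping, the array is [18, 8, 20, 26, 4, 17, 5].
For each element, count later entries that are smaller:
18: 4
8: 2
20: 3
26: 3
4: 0
17: 1
5: 0
Sum: 4 + 2 + 3 + 3 + 0 + 1 + 0 = 13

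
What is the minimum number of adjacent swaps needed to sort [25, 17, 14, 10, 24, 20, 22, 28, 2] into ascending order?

Swaps: 19

The minimum number of adjacent swaps to sort an array equals its inversion count, since every such swap removes exactly one inversion.
Count inversions — for each element, later elements that are smaller:
25: 17, 14, 10, 24, 20, 22, 2 → 7
17: 14, 10, 2 → 3
14: 10, 2 → 2
10: 2 → 1
24: 20, 22, 2 → 3
20: 2 → 1
22: 2 → 1
28: 2 → 1
2: none → 0
Total inversions: 7 + 3 + 2 + 1 + 3 + 1 + 1 + 1 + 0 = 19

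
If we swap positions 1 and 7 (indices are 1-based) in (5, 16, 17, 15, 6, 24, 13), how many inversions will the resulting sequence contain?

Positions 1 and 7 hold 5 and 13; after swapping, the array is [13, 16, 17, 15, 6, 24, 5].
Count, for each position, how many later elements it exceeds:
13 → 6, 5 → 2
16 → 15, 6, 5 → 3
17 → 15, 6, 5 → 3
15 → 6, 5 → 2
6 → 5 → 1
24 → 5 → 1
5 → none → 0
Sum: 2 + 3 + 3 + 2 + 1 + 1 + 0 = 12

12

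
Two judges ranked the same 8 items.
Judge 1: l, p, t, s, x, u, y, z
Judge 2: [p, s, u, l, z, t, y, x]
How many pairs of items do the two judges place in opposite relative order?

10 discordant pairs

Assign each item its position (1..8) in the first ordering, then rewrite the second ordering as that position sequence:
positions: l→1, p→2, t→3, s→4, x→5, u→6, y→7, z→8
second ordering as positions: [2, 4, 6, 1, 8, 3, 7, 5]
Discordant pairs = inversions in this position sequence.
2: 1 → 1
4: 1, 3 → 2
6: 1, 3, 5 → 3
1: 0
8: 3, 7, 5 → 3
3: 0
7: 5 → 1
5: 0
Total: 1 + 2 + 3 + 0 + 3 + 0 + 1 + 0 = 10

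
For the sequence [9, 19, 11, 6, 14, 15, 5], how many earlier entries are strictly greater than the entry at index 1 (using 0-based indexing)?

The element at index 1 is 19.
Elements before it: 9
None of them are larger than 19.

0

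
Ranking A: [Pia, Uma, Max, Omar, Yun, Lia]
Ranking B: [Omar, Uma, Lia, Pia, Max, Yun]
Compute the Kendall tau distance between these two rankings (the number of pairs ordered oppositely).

Assign each item its position (1..6) in the first ordering, then rewrite the second ordering as that position sequence:
positions: Pia→1, Uma→2, Max→3, Omar→4, Yun→5, Lia→6
second ordering as positions: [4, 2, 6, 1, 3, 5]
Discordant pairs = inversions in this position sequence.
4: 2, 1, 3 → 3
2: 1 → 1
6: 1, 3, 5 → 3
1: 0
3: 0
5: 0
Total: 3 + 1 + 3 + 0 + 0 + 0 = 7

7 discordant pairs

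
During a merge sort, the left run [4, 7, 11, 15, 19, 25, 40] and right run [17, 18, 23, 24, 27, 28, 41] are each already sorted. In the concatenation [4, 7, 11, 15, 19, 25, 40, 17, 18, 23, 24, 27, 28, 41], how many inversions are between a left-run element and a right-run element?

12 cross-inversions

Take each right-half value and tally the left-half values above it:
r = 17: 19, 25, 40 → 3
r = 18: 19, 25, 40 → 3
r = 23: 25, 40 → 2
r = 24: 25, 40 → 2
r = 27: 40 → 1
r = 28: 40 → 1
r = 41: none → 0
Cross-inversions: 3 + 3 + 2 + 2 + 1 + 1 + 0 = 12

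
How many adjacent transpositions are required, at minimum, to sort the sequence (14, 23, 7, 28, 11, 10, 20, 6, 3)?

Each adjacent swap fixes exactly one inversion, so the minimum swap count equals the number of inversions.
Count inversions — for each element, later elements that are smaller:
14: 7, 11, 10, 6, 3 → 5
23: 7, 11, 10, 20, 6, 3 → 6
7: 6, 3 → 2
28: 11, 10, 20, 6, 3 → 5
11: 10, 6, 3 → 3
10: 6, 3 → 2
20: 6, 3 → 2
6: 3 → 1
3: none → 0
Total inversions: 5 + 6 + 2 + 5 + 3 + 2 + 2 + 1 + 0 = 26

26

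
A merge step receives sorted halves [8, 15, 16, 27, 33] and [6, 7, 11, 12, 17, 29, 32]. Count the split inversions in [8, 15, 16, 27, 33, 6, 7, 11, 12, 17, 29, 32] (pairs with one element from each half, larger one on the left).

For each element r of the right run, count left-run elements greater than r:
r = 6: 8, 15, 16, 27, 33 → 5
r = 7: 8, 15, 16, 27, 33 → 5
r = 11: 15, 16, 27, 33 → 4
r = 12: 15, 16, 27, 33 → 4
r = 17: 27, 33 → 2
r = 29: 33 → 1
r = 32: 33 → 1
Cross-inversions: 5 + 5 + 4 + 4 + 2 + 1 + 1 = 22

22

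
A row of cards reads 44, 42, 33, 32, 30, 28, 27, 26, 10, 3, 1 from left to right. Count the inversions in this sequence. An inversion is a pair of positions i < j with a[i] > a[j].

Element-by-element contributions:
44: 10
42: 9
33: 8
32: 7
30: 6
28: 5
27: 4
26: 3
10: 2
3: 1
1: 0
Sum: 10 + 9 + 8 + 7 + 6 + 5 + 4 + 3 + 2 + 1 + 0 = 55

55 inversions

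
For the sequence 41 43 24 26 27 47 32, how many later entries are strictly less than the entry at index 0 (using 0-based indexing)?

The element at index 0 is 41.
Elements after it: 43, 24, 26, 27, 47, 32
Those smaller than 41: 24, 26, 27, 32

4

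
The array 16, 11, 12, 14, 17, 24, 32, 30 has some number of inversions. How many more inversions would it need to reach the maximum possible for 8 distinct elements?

24

Maximum inversions for 8 distinct elements is C(8, 2) = 8·7/2 = 28.
Current inversions — for each element, count later smaller elements:
16: 3
11: 0
12: 0
14: 0
17: 0
24: 0
32: 1
30: 0
Current total: 3 + 0 + 0 + 0 + 0 + 0 + 1 + 0 = 4
Shortfall: 28 − 4 = 24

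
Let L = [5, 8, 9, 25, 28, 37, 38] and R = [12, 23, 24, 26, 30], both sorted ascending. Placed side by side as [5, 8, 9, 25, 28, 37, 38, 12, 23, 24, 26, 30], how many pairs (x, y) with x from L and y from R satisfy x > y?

Take each right-half value and tally the left-half values above it:
r = 12: 25, 28, 37, 38 → 4
r = 23: 25, 28, 37, 38 → 4
r = 24: 25, 28, 37, 38 → 4
r = 26: 28, 37, 38 → 3
r = 30: 37, 38 → 2
Cross-inversions: 4 + 4 + 4 + 3 + 2 = 17

Cross-inversions: 17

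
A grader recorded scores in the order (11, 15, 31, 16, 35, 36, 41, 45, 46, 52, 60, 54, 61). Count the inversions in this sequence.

2 inversions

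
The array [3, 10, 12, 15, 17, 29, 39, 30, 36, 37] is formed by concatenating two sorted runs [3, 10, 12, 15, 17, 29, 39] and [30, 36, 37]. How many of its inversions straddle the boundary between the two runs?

Count, for every r in R, how many entries of L exceed r:
r = 30: 39 → 1
r = 36: 39 → 1
r = 37: 39 → 1
Cross-inversions: 1 + 1 + 1 = 3

3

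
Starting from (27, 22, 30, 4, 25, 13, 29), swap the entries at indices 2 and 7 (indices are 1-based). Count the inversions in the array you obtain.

There are 14 inversions.

Positions 2 and 7 hold 22 and 29; after swapping, the array is [27, 29, 30, 4, 25, 13, 22].
Element-by-element contributions:
27: 4
29: 4
30: 4
4: 0
25: 2
13: 0
22: 0
Sum: 4 + 4 + 4 + 0 + 2 + 0 + 0 = 14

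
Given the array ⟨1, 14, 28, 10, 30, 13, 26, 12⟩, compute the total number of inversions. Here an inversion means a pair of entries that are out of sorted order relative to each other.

12

For each element, count later entries that are smaller:
1: 0
14: 3
28: 4
10: 0
30: 3
13: 1
26: 1
12: 0
Sum: 0 + 3 + 4 + 0 + 3 + 1 + 1 + 0 = 12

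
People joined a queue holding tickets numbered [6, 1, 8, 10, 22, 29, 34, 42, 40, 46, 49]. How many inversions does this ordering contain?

Element-by-element contributions:
6: 1
1: 0
8: 0
10: 0
22: 0
29: 0
34: 0
42: 1
40: 0
46: 0
49: 0
Sum: 1 + 0 + 0 + 0 + 0 + 0 + 0 + 1 + 0 + 0 + 0 = 2

2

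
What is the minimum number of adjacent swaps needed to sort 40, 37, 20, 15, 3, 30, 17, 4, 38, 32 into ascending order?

Minimum adjacent swaps = number of inversions (each swap of adjacent out-of-order elements removes one inversion and no swap can remove more).
Count inversions — for each element, later elements that are smaller:
40: 37, 20, 15, 3, 30, 17, 4, 38, 32 → 9
37: 20, 15, 3, 30, 17, 4, 32 → 7
20: 15, 3, 17, 4 → 4
15: 3, 4 → 2
3: none → 0
30: 17, 4 → 2
17: 4 → 1
4: none → 0
38: 32 → 1
32: none → 0
Total inversions: 9 + 7 + 4 + 2 + 0 + 2 + 1 + 0 + 1 + 0 = 26

26 swaps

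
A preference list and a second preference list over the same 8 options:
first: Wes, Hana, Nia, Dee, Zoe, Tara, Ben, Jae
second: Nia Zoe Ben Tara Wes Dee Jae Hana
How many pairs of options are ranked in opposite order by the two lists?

14

Assign each item its position (1..8) in the first ordering, then rewrite the second ordering as that position sequence:
positions: Wes→1, Hana→2, Nia→3, Dee→4, Zoe→5, Tara→6, Ben→7, Jae→8
second ordering as positions: [3, 5, 7, 6, 1, 4, 8, 2]
Discordant pairs = inversions in this position sequence.
3: 1, 2 → 2
5: 1, 4, 2 → 3
7: 6, 1, 4, 2 → 4
6: 1, 4, 2 → 3
1: 0
4: 2 → 1
8: 2 → 1
2: 0
Total: 2 + 3 + 4 + 3 + 0 + 1 + 1 + 0 = 14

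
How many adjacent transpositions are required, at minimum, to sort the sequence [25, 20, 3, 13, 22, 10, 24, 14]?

15

Minimum adjacent swaps = number of inversions (each swap of adjacent out-of-order elements removes one inversion and no swap can remove more).
Count inversions — for each element, later elements that are smaller:
25: 20, 3, 13, 22, 10, 24, 14 → 7
20: 3, 13, 10, 14 → 4
3: none → 0
13: 10 → 1
22: 10, 14 → 2
10: none → 0
24: 14 → 1
14: none → 0
Total inversions: 7 + 4 + 0 + 1 + 2 + 0 + 1 + 0 = 15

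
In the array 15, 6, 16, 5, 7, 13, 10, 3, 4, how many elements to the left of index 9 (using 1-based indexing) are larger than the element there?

The element at index 9 is 4.
Elements before it: 15, 6, 16, 5, 7, 13, 10, 3
Those larger than 4: 15, 6, 16, 5, 7, 13, 10

7 such elements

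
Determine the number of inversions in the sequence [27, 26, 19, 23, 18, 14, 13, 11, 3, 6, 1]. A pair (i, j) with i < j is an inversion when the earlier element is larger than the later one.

Element-by-element contributions:
27: 10
26: 9
19: 7
23: 7
18: 6
14: 5
13: 4
11: 3
3: 1
6: 1
1: 0
Sum: 10 + 9 + 7 + 7 + 6 + 5 + 4 + 3 + 1 + 1 + 0 = 53

53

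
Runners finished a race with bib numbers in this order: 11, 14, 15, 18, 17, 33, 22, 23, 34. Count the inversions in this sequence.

Element-by-element contributions:
11 → none → 0
14 → none → 0
15 → none → 0
18 → 17 → 1
17 → none → 0
33 → 22, 23 → 2
22 → none → 0
23 → none → 0
34 → none → 0
Sum: 0 + 0 + 0 + 1 + 0 + 2 + 0 + 0 + 0 = 3

3 inversions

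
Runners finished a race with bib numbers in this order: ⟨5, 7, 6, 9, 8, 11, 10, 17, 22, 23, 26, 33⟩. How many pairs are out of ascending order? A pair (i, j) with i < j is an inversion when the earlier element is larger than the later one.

Count, for each position, how many later elements it exceeds:
5 → none → 0
7 → 6 → 1
6 → none → 0
9 → 8 → 1
8 → none → 0
11 → 10 → 1
10 → none → 0
17 → none → 0
22 → none → 0
23 → none → 0
26 → none → 0
33 → none → 0
Sum: 0 + 1 + 0 + 1 + 0 + 1 + 0 + 0 + 0 + 0 + 0 + 0 = 3

3 inversions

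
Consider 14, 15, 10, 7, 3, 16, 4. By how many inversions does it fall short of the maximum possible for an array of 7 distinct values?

7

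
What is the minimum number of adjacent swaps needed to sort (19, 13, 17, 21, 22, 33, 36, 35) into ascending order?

3

Each adjacent swap fixes exactly one inversion, so the minimum swap count equals the number of inversions.
Count inversions — for each element, later elements that are smaller:
19: 13, 17 → 2
13: none → 0
17: none → 0
21: none → 0
22: none → 0
33: none → 0
36: 35 → 1
35: none → 0
Total inversions: 2 + 0 + 0 + 0 + 0 + 0 + 1 + 0 = 3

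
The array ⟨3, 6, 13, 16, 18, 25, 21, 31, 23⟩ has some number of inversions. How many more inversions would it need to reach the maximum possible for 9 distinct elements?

Maximum inversions for 9 distinct elements is C(9, 2) = 9·8/2 = 36.
Current inversions — for each element, count later smaller elements:
3: 0
6: 0
13: 0
16: 0
18: 0
25: 2
21: 0
31: 1
23: 0
Current total: 0 + 0 + 0 + 0 + 0 + 2 + 0 + 1 + 0 = 3
Shortfall: 36 − 3 = 33

33 inversions short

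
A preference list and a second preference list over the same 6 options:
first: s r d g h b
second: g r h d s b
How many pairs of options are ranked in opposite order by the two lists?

Assign each item its position (1..6) in the first ordering, then rewrite the second ordering as that position sequence:
positions: s→1, r→2, d→3, g→4, h→5, b→6
second ordering as positions: [4, 2, 5, 3, 1, 6]
Discordant pairs = inversions in this position sequence.
4: 2, 3, 1 → 3
2: 1 → 1
5: 3, 1 → 2
3: 1 → 1
1: 0
6: 0
Total: 3 + 1 + 2 + 1 + 0 + 0 = 7

7 pairs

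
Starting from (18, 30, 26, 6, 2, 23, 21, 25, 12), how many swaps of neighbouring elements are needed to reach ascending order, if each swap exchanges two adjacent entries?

21 adjacent swaps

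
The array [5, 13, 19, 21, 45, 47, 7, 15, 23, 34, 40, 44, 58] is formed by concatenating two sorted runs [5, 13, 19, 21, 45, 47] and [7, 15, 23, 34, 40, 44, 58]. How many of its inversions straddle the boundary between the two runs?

17 split inversions

For each element r of the right run, count left-run elements greater than r:
r = 7: 13, 19, 21, 45, 47 → 5
r = 15: 19, 21, 45, 47 → 4
r = 23: 45, 47 → 2
r = 34: 45, 47 → 2
r = 40: 45, 47 → 2
r = 44: 45, 47 → 2
r = 58: none → 0
Cross-inversions: 5 + 4 + 2 + 2 + 2 + 2 + 0 = 17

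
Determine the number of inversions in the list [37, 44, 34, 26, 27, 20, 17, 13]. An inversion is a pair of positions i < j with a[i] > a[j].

Count, for each position, how many later elements it exceeds:
37 → 34, 26, 27, 20, 17, 13 → 6
44 → 34, 26, 27, 20, 17, 13 → 6
34 → 26, 27, 20, 17, 13 → 5
26 → 20, 17, 13 → 3
27 → 20, 17, 13 → 3
20 → 17, 13 → 2
17 → 13 → 1
13 → none → 0
Sum: 6 + 6 + 5 + 3 + 3 + 2 + 1 + 0 = 26

26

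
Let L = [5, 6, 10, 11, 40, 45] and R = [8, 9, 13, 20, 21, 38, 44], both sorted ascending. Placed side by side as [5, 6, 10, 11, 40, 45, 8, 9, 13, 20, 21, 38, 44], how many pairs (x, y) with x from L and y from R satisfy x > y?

For each element r of the right run, count left-run elements greater than r:
r = 8: 10, 11, 40, 45 → 4
r = 9: 10, 11, 40, 45 → 4
r = 13: 40, 45 → 2
r = 20: 40, 45 → 2
r = 21: 40, 45 → 2
r = 38: 40, 45 → 2
r = 44: 45 → 1
Cross-inversions: 4 + 4 + 2 + 2 + 2 + 2 + 1 = 17

Split inversions: 17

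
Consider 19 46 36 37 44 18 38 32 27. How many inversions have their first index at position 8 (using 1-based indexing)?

1

The element at index 8 is 32.
Elements after it: 27
Those smaller than 32: 27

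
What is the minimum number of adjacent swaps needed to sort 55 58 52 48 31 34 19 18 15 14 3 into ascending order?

The minimum number of adjacent swaps to sort an array equals its inversion count, since every such swap removes exactly one inversion.
Count inversions — for each element, later elements that are smaller:
55: 52, 48, 31, 34, 19, 18, 15, 14, 3 → 9
58: 52, 48, 31, 34, 19, 18, 15, 14, 3 → 9
52: 48, 31, 34, 19, 18, 15, 14, 3 → 8
48: 31, 34, 19, 18, 15, 14, 3 → 7
31: 19, 18, 15, 14, 3 → 5
34: 19, 18, 15, 14, 3 → 5
19: 18, 15, 14, 3 → 4
18: 15, 14, 3 → 3
15: 14, 3 → 2
14: 3 → 1
3: none → 0
Total inversions: 9 + 9 + 8 + 7 + 5 + 5 + 4 + 3 + 2 + 1 + 0 = 53

53 adjacent swaps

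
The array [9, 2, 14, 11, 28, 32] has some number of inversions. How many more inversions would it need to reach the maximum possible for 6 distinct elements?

13 inversions short

Maximum inversions for 6 distinct elements is C(6, 2) = 6·5/2 = 15.
Current inversions — for each element, count later smaller elements:
9: 1
2: 0
14: 1
11: 0
28: 0
32: 0
Current total: 1 + 0 + 1 + 0 + 0 + 0 = 2
Shortfall: 15 − 2 = 13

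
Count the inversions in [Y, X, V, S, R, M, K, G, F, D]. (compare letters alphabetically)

For each element, count later entries that are smaller:
Y: 9
X: 8
V: 7
S: 6
R: 5
M: 4
K: 3
G: 2
F: 1
D: 0
Sum: 9 + 8 + 7 + 6 + 5 + 4 + 3 + 2 + 1 + 0 = 45

Out-of-order pairs: 45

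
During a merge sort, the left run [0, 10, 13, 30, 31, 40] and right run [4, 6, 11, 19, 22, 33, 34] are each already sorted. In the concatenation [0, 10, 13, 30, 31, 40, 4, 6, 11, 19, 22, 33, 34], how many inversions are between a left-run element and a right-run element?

Take each right-half value and tally the left-half values above it:
r = 4: 10, 13, 30, 31, 40 → 5
r = 6: 10, 13, 30, 31, 40 → 5
r = 11: 13, 30, 31, 40 → 4
r = 19: 30, 31, 40 → 3
r = 22: 30, 31, 40 → 3
r = 33: 40 → 1
r = 34: 40 → 1
Cross-inversions: 5 + 5 + 4 + 3 + 3 + 1 + 1 = 22

22 split inversions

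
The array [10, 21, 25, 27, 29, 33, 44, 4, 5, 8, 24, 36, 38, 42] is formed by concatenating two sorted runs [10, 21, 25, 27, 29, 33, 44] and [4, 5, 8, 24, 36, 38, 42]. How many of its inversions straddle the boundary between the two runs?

There are 29 cross-inversions.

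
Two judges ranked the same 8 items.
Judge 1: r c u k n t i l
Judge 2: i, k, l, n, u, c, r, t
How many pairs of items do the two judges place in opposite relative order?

Assign each item its position (1..8) in the first ordering, then rewrite the second ordering as that position sequence:
positions: r→1, c→2, u→3, k→4, n→5, t→6, i→7, l→8
second ordering as positions: [7, 4, 8, 5, 3, 2, 1, 6]
Discordant pairs = inversions in this position sequence.
7: 4, 5, 3, 2, 1, 6 → 6
4: 3, 2, 1 → 3
8: 5, 3, 2, 1, 6 → 5
5: 3, 2, 1 → 3
3: 2, 1 → 2
2: 1 → 1
1: 0
6: 0
Total: 6 + 3 + 5 + 3 + 2 + 1 + 0 + 0 = 20

20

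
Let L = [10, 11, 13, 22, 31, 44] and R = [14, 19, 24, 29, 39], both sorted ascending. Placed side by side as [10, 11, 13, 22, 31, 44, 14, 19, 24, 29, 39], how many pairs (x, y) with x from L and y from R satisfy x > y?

Cross-inversions: 11

Take each right-half value and tally the left-half values above it:
r = 14: 22, 31, 44 → 3
r = 19: 22, 31, 44 → 3
r = 24: 31, 44 → 2
r = 29: 31, 44 → 2
r = 39: 44 → 1
Cross-inversions: 3 + 3 + 2 + 2 + 1 = 11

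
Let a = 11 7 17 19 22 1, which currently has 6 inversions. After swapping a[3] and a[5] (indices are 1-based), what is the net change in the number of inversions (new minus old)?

Positions 3 and 5 hold 17 and 22; after swapping, the array is [11, 7, 22, 19, 17, 1].
Sweep left to right; for each value list the smaller values that follow it:
11 → 7, 1 → 2
7 → 1 → 1
22 → 19, 17, 1 → 3
19 → 17, 1 → 2
17 → 1 → 1
1 → none → 0
Sum: 2 + 1 + 3 + 2 + 1 + 0 = 9
Change: 9 − 6 = +3

+3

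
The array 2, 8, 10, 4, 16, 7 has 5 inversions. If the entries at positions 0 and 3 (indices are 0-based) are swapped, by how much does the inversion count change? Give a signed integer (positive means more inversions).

Positions 0 and 3 hold 2 and 4; after swapping, the array is [4, 8, 10, 2, 16, 7].
Element-by-element contributions:
4 → 2 → 1
8 → 2, 7 → 2
10 → 2, 7 → 2
2 → none → 0
16 → 7 → 1
7 → none → 0
Sum: 1 + 2 + 2 + 0 + 1 + 0 = 6
Change: 6 − 5 = +1

+1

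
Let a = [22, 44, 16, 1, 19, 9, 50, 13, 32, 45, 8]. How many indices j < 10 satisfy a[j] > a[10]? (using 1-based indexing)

1

The element at index 10 is 45.
Elements before it: 22, 44, 16, 1, 19, 9, 50, 13, 32
Those larger than 45: 50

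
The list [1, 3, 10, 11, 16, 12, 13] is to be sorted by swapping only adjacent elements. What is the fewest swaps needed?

2 swaps

Minimum adjacent swaps = number of inversions (each swap of adjacent out-of-order elements removes one inversion and no swap can remove more).
Count inversions — for each element, later elements that are smaller:
1: none → 0
3: none → 0
10: none → 0
11: none → 0
16: 12, 13 → 2
12: none → 0
13: none → 0
Total inversions: 0 + 0 + 0 + 0 + 2 + 0 + 0 = 2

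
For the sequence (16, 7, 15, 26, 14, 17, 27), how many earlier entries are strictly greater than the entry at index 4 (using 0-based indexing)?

3 such elements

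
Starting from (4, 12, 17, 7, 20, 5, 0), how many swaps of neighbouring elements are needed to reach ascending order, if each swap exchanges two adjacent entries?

Each adjacent swap fixes exactly one inversion, so the minimum swap count equals the number of inversions.
Count inversions — for each element, later elements that are smaller:
4: 0 → 1
12: 7, 5, 0 → 3
17: 7, 5, 0 → 3
7: 5, 0 → 2
20: 5, 0 → 2
5: 0 → 1
0: none → 0
Total inversions: 1 + 3 + 3 + 2 + 2 + 1 + 0 = 12

12 adjacent swaps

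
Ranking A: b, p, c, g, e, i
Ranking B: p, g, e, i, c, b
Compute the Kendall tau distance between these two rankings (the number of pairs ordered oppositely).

8 discordant pairs

Assign each item its position (1..6) in the first ordering, then rewrite the second ordering as that position sequence:
positions: b→1, p→2, c→3, g→4, e→5, i→6
second ordering as positions: [2, 4, 5, 6, 3, 1]
Discordant pairs = inversions in this position sequence.
2: 1 → 1
4: 3, 1 → 2
5: 3, 1 → 2
6: 3, 1 → 2
3: 1 → 1
1: 0
Total: 1 + 2 + 2 + 2 + 1 + 0 = 8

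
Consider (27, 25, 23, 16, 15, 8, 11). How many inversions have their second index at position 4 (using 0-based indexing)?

4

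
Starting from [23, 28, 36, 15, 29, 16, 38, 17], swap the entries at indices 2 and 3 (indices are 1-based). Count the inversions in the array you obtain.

14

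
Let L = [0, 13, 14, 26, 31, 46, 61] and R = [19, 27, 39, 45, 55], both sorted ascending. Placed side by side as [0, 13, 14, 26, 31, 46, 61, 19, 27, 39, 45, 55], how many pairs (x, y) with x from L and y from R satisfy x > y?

12

For each element r of the right run, count left-run elements greater than r:
r = 19: 26, 31, 46, 61 → 4
r = 27: 31, 46, 61 → 3
r = 39: 46, 61 → 2
r = 45: 46, 61 → 2
r = 55: 61 → 1
Cross-inversions: 4 + 3 + 2 + 2 + 1 = 12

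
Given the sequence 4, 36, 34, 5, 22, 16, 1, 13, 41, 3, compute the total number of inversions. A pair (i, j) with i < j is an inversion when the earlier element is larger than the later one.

Count, for each position, how many later elements it exceeds:
4: 2
36: 7
34: 6
5: 2
22: 4
16: 3
1: 0
13: 1
41: 1
3: 0
Sum: 2 + 7 + 6 + 2 + 4 + 3 + 0 + 1 + 1 + 0 = 26

26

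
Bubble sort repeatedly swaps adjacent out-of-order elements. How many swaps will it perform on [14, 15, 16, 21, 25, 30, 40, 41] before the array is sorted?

The minimum number of adjacent swaps to sort an array equals its inversion count, since every such swap removes exactly one inversion.
Count inversions — for each element, later elements that are smaller:
14: none → 0
15: none → 0
16: none → 0
21: none → 0
25: none → 0
30: none → 0
40: none → 0
41: none → 0
Total inversions: 0 + 0 + 0 + 0 + 0 + 0 + 0 + 0 = 0

0 swaps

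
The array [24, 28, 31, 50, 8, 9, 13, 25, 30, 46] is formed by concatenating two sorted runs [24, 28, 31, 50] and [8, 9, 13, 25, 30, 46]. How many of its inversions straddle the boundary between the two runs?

Take each right-half value and tally the left-half values above it:
r = 8: 24, 28, 31, 50 → 4
r = 9: 24, 28, 31, 50 → 4
r = 13: 24, 28, 31, 50 → 4
r = 25: 28, 31, 50 → 3
r = 30: 31, 50 → 2
r = 46: 50 → 1
Cross-inversions: 4 + 4 + 4 + 3 + 2 + 1 = 18

18 cross-inversions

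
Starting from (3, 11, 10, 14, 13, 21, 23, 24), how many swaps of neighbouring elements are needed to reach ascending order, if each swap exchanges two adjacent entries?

The minimum number of adjacent swaps to sort an array equals its inversion count, since every such swap removes exactly one inversion.
Count inversions — for each element, later elements that are smaller:
3: none → 0
11: 10 → 1
10: none → 0
14: 13 → 1
13: none → 0
21: none → 0
23: none → 0
24: none → 0
Total inversions: 0 + 1 + 0 + 1 + 0 + 0 + 0 + 0 = 2

2 swaps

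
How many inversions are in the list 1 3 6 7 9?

Count, for each position, how many later elements it exceeds:
1: 0
3: 0
6: 0
7: 0
9: 0
Sum: 0 + 0 + 0 + 0 + 0 = 0

There are 0 out-of-order pairs.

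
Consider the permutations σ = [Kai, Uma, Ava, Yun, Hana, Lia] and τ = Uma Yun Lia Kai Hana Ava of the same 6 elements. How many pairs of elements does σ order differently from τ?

Assign each item its position (1..6) in the first ordering, then rewrite the second ordering as that position sequence:
positions: Kai→1, Uma→2, Ava→3, Yun→4, Hana→5, Lia→6
second ordering as positions: [2, 4, 6, 1, 5, 3]
Discordant pairs = inversions in this position sequence.
2: 1 → 1
4: 1, 3 → 2
6: 1, 5, 3 → 3
1: 0
5: 3 → 1
3: 0
Total: 1 + 2 + 3 + 0 + 1 + 0 = 7

7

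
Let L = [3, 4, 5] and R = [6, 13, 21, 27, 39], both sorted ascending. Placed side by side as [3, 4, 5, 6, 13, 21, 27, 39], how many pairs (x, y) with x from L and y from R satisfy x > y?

0

For each element r of the right run, count left-run elements greater than r:
r = 6: none → 0
r = 13: none → 0
r = 21: none → 0
r = 27: none → 0
r = 39: none → 0
Cross-inversions: 0 + 0 + 0 + 0 + 0 = 0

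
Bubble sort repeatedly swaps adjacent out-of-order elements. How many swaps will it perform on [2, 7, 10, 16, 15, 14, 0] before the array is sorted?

Each adjacent swap fixes exactly one inversion, so the minimum swap count equals the number of inversions.
Count inversions — for each element, later elements that are smaller:
2: 0 → 1
7: 0 → 1
10: 0 → 1
16: 15, 14, 0 → 3
15: 14, 0 → 2
14: 0 → 1
0: none → 0
Total inversions: 1 + 1 + 1 + 3 + 2 + 1 + 0 = 9

9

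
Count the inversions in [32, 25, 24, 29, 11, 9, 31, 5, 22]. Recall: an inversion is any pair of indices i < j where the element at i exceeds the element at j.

26

For each element, count later entries that are smaller:
32 → 25, 24, 29, 11, 9, 31, 5, 22 → 8
25 → 24, 11, 9, 5, 22 → 5
24 → 11, 9, 5, 22 → 4
29 → 11, 9, 5, 22 → 4
11 → 9, 5 → 2
9 → 5 → 1
31 → 5, 22 → 2
5 → none → 0
22 → none → 0
Sum: 8 + 5 + 4 + 4 + 2 + 1 + 2 + 0 + 0 = 26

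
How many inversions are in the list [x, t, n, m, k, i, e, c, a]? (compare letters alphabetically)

Count, for each position, how many later elements it exceeds:
x → t, n, m, k, i, e, c, a → 8
t → n, m, k, i, e, c, a → 7
n → m, k, i, e, c, a → 6
m → k, i, e, c, a → 5
k → i, e, c, a → 4
i → e, c, a → 3
e → c, a → 2
c → a → 1
a → none → 0
Sum: 8 + 7 + 6 + 5 + 4 + 3 + 2 + 1 + 0 = 36

36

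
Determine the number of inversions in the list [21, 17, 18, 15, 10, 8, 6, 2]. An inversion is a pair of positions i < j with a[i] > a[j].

27 out-of-order pairs

Element-by-element contributions:
21 → 17, 18, 15, 10, 8, 6, 2 → 7
17 → 15, 10, 8, 6, 2 → 5
18 → 15, 10, 8, 6, 2 → 5
15 → 10, 8, 6, 2 → 4
10 → 8, 6, 2 → 3
8 → 6, 2 → 2
6 → 2 → 1
2 → none → 0
Sum: 7 + 5 + 5 + 4 + 3 + 2 + 1 + 0 = 27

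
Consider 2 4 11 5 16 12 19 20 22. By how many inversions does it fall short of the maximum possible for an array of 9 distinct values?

34 inversions short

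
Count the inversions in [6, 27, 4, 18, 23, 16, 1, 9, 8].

22

Count, for each position, how many later elements it exceeds:
6: 2
27: 7
4: 1
18: 4
23: 4
16: 3
1: 0
9: 1
8: 0
Sum: 2 + 7 + 1 + 4 + 4 + 3 + 0 + 1 + 0 = 22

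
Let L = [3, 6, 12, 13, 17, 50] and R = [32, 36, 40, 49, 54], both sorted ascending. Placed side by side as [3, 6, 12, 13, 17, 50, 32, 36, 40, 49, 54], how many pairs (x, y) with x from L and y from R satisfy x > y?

4 split inversions

Count, for every r in R, how many entries of L exceed r:
r = 32: 50 → 1
r = 36: 50 → 1
r = 40: 50 → 1
r = 49: 50 → 1
r = 54: none → 0
Cross-inversions: 1 + 1 + 1 + 1 + 0 = 4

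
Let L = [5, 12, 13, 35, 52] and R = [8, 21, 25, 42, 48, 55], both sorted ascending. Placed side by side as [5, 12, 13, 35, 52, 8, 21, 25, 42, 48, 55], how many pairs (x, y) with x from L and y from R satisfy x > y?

10

For each element r of the right run, count left-run elements greater than r:
r = 8: 12, 13, 35, 52 → 4
r = 21: 35, 52 → 2
r = 25: 35, 52 → 2
r = 42: 52 → 1
r = 48: 52 → 1
r = 55: none → 0
Cross-inversions: 4 + 2 + 2 + 1 + 1 + 0 = 10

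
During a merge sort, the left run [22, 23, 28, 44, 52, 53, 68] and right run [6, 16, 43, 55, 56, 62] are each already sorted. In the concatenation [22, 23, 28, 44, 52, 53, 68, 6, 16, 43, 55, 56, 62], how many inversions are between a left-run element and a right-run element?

Take each right-half value and tally the left-half values above it:
r = 6: 22, 23, 28, 44, 52, 53, 68 → 7
r = 16: 22, 23, 28, 44, 52, 53, 68 → 7
r = 43: 44, 52, 53, 68 → 4
r = 55: 68 → 1
r = 56: 68 → 1
r = 62: 68 → 1
Cross-inversions: 7 + 7 + 4 + 1 + 1 + 1 = 21

21 split inversions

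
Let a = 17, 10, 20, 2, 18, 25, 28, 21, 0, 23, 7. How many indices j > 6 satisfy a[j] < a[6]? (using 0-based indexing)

4

The element at index 6 is 28.
Elements after it: 21, 0, 23, 7
Those smaller than 28: 21, 0, 23, 7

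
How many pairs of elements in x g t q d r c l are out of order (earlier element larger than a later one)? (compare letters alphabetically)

20

Count, for each position, how many later elements it exceeds:
x → g, t, q, d, r, c, l → 7
g → d, c → 2
t → q, d, r, c, l → 5
q → d, c, l → 3
d → c → 1
r → c, l → 2
c → none → 0
l → none → 0
Sum: 7 + 2 + 5 + 3 + 1 + 2 + 0 + 0 = 20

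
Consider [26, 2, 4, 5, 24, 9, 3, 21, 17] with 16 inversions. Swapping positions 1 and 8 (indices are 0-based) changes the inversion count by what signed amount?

Positions 1 and 8 hold 2 and 17; after swapping, the array is [26, 17, 4, 5, 24, 9, 3, 21, 2].
Count, for each position, how many later elements it exceeds:
26 → 17, 4, 5, 24, 9, 3, 21, 2 → 8
17 → 4, 5, 9, 3, 2 → 5
4 → 3, 2 → 2
5 → 3, 2 → 2
24 → 9, 3, 21, 2 → 4
9 → 3, 2 → 2
3 → 2 → 1
21 → 2 → 1
2 → none → 0
Sum: 8 + 5 + 2 + 2 + 4 + 2 + 1 + 1 + 0 = 25
Change: 25 − 16 = +9

+9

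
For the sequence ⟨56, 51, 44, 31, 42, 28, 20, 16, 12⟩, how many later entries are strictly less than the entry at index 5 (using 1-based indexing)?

4

The element at index 5 is 42.
Elements after it: 28, 20, 16, 12
Those smaller than 42: 28, 20, 16, 12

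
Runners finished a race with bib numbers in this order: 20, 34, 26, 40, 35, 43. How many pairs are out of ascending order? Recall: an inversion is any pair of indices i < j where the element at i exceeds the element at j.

Sweep left to right; for each value list the smaller values that follow it:
20 → none → 0
34 → 26 → 1
26 → none → 0
40 → 35 → 1
35 → none → 0
43 → none → 0
Sum: 0 + 1 + 0 + 1 + 0 + 0 = 2

There are 2 inversions.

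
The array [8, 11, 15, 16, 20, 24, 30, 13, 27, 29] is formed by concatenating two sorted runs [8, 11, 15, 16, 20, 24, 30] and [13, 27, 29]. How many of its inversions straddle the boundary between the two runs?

Take each right-half value and tally the left-half values above it:
r = 13: 15, 16, 20, 24, 30 → 5
r = 27: 30 → 1
r = 29: 30 → 1
Cross-inversions: 5 + 1 + 1 = 7

7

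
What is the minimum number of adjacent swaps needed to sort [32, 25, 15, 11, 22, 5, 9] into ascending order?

18

The minimum number of adjacent swaps to sort an array equals its inversion count, since every such swap removes exactly one inversion.
Count inversions — for each element, later elements that are smaller:
32: 25, 15, 11, 22, 5, 9 → 6
25: 15, 11, 22, 5, 9 → 5
15: 11, 5, 9 → 3
11: 5, 9 → 2
22: 5, 9 → 2
5: none → 0
9: none → 0
Total inversions: 6 + 5 + 3 + 2 + 2 + 0 + 0 = 18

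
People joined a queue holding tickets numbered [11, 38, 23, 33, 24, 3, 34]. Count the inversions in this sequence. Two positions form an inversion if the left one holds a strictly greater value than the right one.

Inversion pairs (indices are 0-based):
(0,5): 11 > 3
(1,2): 38 > 23
(1,3): 38 > 33
(1,4): 38 > 24
(1,5): 38 > 3
(1,6): 38 > 34
(2,5): 23 > 3
(3,4): 33 > 24
(3,5): 33 > 3
(4,5): 24 > 3
That's 10 pairs.

10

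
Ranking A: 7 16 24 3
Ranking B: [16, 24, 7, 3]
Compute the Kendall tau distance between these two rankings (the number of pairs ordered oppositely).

2 discordant pairs

Assign each item its position (1..4) in the first ordering, then rewrite the second ordering as that position sequence:
positions: 7→1, 16→2, 24→3, 3→4
second ordering as positions: [2, 3, 1, 4]
Discordant pairs = inversions in this position sequence.
2: 1 → 1
3: 1 → 1
1: 0
4: 0
Total: 1 + 1 + 0 + 0 = 2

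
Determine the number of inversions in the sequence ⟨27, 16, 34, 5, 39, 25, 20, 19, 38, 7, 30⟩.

For each element, count later entries that are smaller:
27: 6
16: 2
34: 6
5: 0
39: 6
25: 3
20: 2
19: 1
38: 2
7: 0
30: 0
Sum: 6 + 2 + 6 + 0 + 6 + 3 + 2 + 1 + 2 + 0 + 0 = 28

There are 28 inversions.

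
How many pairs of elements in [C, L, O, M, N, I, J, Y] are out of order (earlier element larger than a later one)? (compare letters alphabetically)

For each element, count later entries that are smaller:
C: 0
L: 2
O: 4
M: 2
N: 2
I: 0
J: 0
Y: 0
Sum: 0 + 2 + 4 + 2 + 2 + 0 + 0 + 0 = 10

10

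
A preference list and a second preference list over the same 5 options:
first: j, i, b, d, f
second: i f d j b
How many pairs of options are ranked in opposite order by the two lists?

Assign each item its position (1..5) in the first ordering, then rewrite the second ordering as that position sequence:
positions: j→1, i→2, b→3, d→4, f→5
second ordering as positions: [2, 5, 4, 1, 3]
Discordant pairs = inversions in this position sequence.
2: 1 → 1
5: 4, 1, 3 → 3
4: 1, 3 → 2
1: 0
3: 0
Total: 1 + 3 + 2 + 0 + 0 = 6

6 pairs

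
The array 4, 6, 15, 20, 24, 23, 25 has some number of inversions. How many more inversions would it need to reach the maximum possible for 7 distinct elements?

20

Maximum inversions for 7 distinct elements is C(7, 2) = 7·6/2 = 21.
Current inversions — for each element, count later smaller elements:
4: 0
6: 0
15: 0
20: 0
24: 1
23: 0
25: 0
Current total: 0 + 0 + 0 + 0 + 1 + 0 + 0 = 1
Shortfall: 21 − 1 = 20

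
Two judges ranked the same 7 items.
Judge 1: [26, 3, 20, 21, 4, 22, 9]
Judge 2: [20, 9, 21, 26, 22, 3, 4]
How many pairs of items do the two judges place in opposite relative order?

Assign each item its position (1..7) in the first ordering, then rewrite the second ordering as that position sequence:
positions: 26→1, 3→2, 20→3, 21→4, 4→5, 22→6, 9→7
second ordering as positions: [3, 7, 4, 1, 6, 2, 5]
Discordant pairs = inversions in this position sequence.
3: 1, 2 → 2
7: 4, 1, 6, 2, 5 → 5
4: 1, 2 → 2
1: 0
6: 2, 5 → 2
2: 0
5: 0
Total: 2 + 5 + 2 + 0 + 2 + 0 + 0 = 11

There are 11 discordant pairs.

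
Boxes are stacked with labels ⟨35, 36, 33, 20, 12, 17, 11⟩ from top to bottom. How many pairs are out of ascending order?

19 inversions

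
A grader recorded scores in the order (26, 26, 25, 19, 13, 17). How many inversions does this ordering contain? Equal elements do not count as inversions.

13

For each element, count later entries that are smaller:
26 → 25, 19, 13, 17 → 4
26 → 25, 19, 13, 17 → 4
25 → 19, 13, 17 → 3
19 → 13, 17 → 2
13 → none → 0
17 → none → 0
Sum: 4 + 4 + 3 + 2 + 0 + 0 = 13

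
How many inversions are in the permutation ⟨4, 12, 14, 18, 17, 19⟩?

There is 1 out-of-order pair.

Listing every pair i<j with a[i]>a[j] (using 0-based positions):
(3,4): 18 > 17
That's 1 pair.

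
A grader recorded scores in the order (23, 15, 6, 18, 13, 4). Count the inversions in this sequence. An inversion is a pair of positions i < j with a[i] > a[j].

Inversion pairs (indices are 0-based):
(0,1): 23 > 15
(0,2): 23 > 6
(0,3): 23 > 18
(0,4): 23 > 13
(0,5): 23 > 4
(1,2): 15 > 6
(1,4): 15 > 13
(1,5): 15 > 4
(2,5): 6 > 4
(3,4): 18 > 13
(3,5): 18 > 4
(4,5): 13 > 4
That's 12 pairs.

12 inversions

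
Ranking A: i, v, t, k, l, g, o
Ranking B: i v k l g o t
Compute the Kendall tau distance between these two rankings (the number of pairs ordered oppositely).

Assign each item its position (1..7) in the first ordering, then rewrite the second ordering as that position sequence:
positions: i→1, v→2, t→3, k→4, l→5, g→6, o→7
second ordering as positions: [1, 2, 4, 5, 6, 7, 3]
Discordant pairs = inversions in this position sequence.
1: 0
2: 0
4: 3 → 1
5: 3 → 1
6: 3 → 1
7: 3 → 1
3: 0
Total: 0 + 0 + 1 + 1 + 1 + 1 + 0 = 4

4 discordant pairs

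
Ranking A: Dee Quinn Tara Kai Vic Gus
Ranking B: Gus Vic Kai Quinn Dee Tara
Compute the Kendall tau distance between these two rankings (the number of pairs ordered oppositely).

Assign each item its position (1..6) in the first ordering, then rewrite the second ordering as that position sequence:
positions: Dee→1, Quinn→2, Tara→3, Kai→4, Vic→5, Gus→6
second ordering as positions: [6, 5, 4, 2, 1, 3]
Discordant pairs = inversions in this position sequence.
6: 5, 4, 2, 1, 3 → 5
5: 4, 2, 1, 3 → 4
4: 2, 1, 3 → 3
2: 1 → 1
1: 0
3: 0
Total: 5 + 4 + 3 + 1 + 0 + 0 = 13

13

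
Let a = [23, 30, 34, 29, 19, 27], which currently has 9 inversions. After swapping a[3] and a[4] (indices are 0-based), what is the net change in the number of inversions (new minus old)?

-1

Positions 3 and 4 hold 29 and 19; after swapping, the array is [23, 30, 34, 19, 29, 27].
Element-by-element contributions:
23: 1
30: 3
34: 3
19: 0
29: 1
27: 0
Sum: 1 + 3 + 3 + 0 + 1 + 0 = 8
Change: 8 − 9 = -1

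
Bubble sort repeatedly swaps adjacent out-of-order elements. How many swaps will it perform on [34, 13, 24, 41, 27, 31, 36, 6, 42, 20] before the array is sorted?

The minimum number of adjacent swaps to sort an array equals its inversion count, since every such swap removes exactly one inversion.
Count inversions — for each element, later elements that are smaller:
34: 13, 24, 27, 31, 6, 20 → 6
13: 6 → 1
24: 6, 20 → 2
41: 27, 31, 36, 6, 20 → 5
27: 6, 20 → 2
31: 6, 20 → 2
36: 6, 20 → 2
6: none → 0
42: 20 → 1
20: none → 0
Total inversions: 6 + 1 + 2 + 5 + 2 + 2 + 2 + 0 + 1 + 0 = 21

21 adjacent swaps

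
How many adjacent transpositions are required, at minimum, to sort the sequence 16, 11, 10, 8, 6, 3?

Minimum adjacent swaps = number of inversions (each swap of adjacent out-of-order elements removes one inversion and no swap can remove more).
Count inversions — for each element, later elements that are smaller:
16: 11, 10, 8, 6, 3 → 5
11: 10, 8, 6, 3 → 4
10: 8, 6, 3 → 3
8: 6, 3 → 2
6: 3 → 1
3: none → 0
Total inversions: 5 + 4 + 3 + 2 + 1 + 0 = 15

15 swaps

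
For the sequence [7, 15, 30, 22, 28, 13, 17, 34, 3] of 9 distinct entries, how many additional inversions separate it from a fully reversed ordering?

Maximum inversions for 9 distinct elements is C(9, 2) = 9·8/2 = 36.
Current inversions — for each element, count later smaller elements:
7: 1
15: 2
30: 5
22: 3
28: 3
13: 1
17: 1
34: 1
3: 0
Current total: 1 + 2 + 5 + 3 + 3 + 1 + 1 + 1 + 0 = 17
Shortfall: 36 − 17 = 19

19 inversions short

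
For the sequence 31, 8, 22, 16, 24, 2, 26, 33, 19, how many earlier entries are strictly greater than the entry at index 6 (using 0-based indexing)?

1

The element at index 6 is 26.
Elements before it: 31, 8, 22, 16, 24, 2
Those larger than 26: 31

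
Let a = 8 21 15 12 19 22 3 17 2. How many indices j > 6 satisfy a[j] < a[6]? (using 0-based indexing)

The element at index 6 is 3.
Elements after it: 17, 2
Those smaller than 3: 2

1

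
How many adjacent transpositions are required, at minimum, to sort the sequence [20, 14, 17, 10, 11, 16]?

Adjacent swaps: 10

Minimum adjacent swaps = number of inversions (each swap of adjacent out-of-order elements removes one inversion and no swap can remove more).
Count inversions — for each element, later elements that are smaller:
20: 14, 17, 10, 11, 16 → 5
14: 10, 11 → 2
17: 10, 11, 16 → 3
10: none → 0
11: none → 0
16: none → 0
Total inversions: 5 + 2 + 3 + 0 + 0 + 0 = 10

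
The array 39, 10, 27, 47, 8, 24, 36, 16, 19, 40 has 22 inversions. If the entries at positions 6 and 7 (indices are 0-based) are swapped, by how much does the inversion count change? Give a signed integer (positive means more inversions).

-1

Positions 6 and 7 hold 36 and 16; after swapping, the array is [39, 10, 27, 47, 8, 24, 16, 36, 19, 40].
Sweep left to right; for each value list the smaller values that follow it:
39: 7
10: 1
27: 4
47: 6
8: 0
24: 2
16: 0
36: 1
19: 0
40: 0
Sum: 7 + 1 + 4 + 6 + 0 + 2 + 0 + 1 + 0 + 0 = 21
Change: 21 − 22 = -1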